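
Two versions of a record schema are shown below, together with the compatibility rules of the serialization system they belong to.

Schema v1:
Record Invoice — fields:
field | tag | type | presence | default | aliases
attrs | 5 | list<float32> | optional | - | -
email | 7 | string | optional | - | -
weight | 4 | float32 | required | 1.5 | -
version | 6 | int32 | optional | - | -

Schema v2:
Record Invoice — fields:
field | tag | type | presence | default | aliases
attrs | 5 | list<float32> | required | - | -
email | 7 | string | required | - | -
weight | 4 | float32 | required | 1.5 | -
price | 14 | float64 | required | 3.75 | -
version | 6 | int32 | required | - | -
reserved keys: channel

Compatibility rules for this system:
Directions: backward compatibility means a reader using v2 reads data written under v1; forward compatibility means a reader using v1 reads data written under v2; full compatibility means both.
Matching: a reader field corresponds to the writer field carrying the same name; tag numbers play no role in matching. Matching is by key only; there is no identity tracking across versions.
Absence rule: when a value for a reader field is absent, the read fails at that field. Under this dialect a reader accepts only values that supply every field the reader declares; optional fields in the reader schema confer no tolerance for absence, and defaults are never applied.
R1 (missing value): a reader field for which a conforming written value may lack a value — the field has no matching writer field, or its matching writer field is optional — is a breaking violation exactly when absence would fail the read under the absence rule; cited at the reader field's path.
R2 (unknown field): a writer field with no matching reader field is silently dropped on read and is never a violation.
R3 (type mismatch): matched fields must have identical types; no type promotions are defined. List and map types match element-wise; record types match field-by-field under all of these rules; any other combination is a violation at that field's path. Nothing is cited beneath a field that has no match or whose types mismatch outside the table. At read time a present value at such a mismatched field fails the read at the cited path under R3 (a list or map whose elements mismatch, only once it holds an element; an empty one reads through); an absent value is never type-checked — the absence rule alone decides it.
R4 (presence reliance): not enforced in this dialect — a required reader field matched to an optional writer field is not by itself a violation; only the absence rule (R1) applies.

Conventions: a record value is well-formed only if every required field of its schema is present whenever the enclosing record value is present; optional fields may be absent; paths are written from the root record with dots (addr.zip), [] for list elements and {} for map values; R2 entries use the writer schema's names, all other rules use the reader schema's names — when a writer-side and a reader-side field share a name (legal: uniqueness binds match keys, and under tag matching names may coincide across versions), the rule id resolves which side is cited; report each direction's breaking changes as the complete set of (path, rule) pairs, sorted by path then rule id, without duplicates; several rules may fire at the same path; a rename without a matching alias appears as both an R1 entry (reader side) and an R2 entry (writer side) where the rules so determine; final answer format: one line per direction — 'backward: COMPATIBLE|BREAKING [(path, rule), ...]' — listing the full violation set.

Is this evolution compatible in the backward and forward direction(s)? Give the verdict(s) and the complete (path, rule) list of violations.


backward: BREAKING [(attrs, R1), (email, R1), (price, R1), (version, R1)]; forward: COMPATIBLE []

the writer's type comes first in each Invoice pair
backward analysis of Invoice with v2 as reader and v1 as writer:
  attrs: paired with writer attrs (list<float32> -> list<float32>; writer optional)
  email: paired with writer email (string -> string; writer optional)
  weight: paired with writer weight (float32 -> float32; writer required)
  no writer field matches reader price
  version: paired with writer version (int32 -> int32; writer optional)
  violation R1 at attrs
  violation R1 at email
  violation R1 at price
  violation R1 at version
  => backward: BREAKING (4)
forward analysis of Invoice with v1 as reader and v2 as writer:
  attrs: paired with writer attrs (list<float32> -> list<float32>; writer required)
  email: paired with writer email (string -> string; writer required)
  weight: paired with writer weight (float32 -> float32; writer required)
  version: paired with writer version (int32 -> int32; writer required)
  price (writer side), unknown to reader
  nothing fires on Invoice: forward is COMPATIBLE


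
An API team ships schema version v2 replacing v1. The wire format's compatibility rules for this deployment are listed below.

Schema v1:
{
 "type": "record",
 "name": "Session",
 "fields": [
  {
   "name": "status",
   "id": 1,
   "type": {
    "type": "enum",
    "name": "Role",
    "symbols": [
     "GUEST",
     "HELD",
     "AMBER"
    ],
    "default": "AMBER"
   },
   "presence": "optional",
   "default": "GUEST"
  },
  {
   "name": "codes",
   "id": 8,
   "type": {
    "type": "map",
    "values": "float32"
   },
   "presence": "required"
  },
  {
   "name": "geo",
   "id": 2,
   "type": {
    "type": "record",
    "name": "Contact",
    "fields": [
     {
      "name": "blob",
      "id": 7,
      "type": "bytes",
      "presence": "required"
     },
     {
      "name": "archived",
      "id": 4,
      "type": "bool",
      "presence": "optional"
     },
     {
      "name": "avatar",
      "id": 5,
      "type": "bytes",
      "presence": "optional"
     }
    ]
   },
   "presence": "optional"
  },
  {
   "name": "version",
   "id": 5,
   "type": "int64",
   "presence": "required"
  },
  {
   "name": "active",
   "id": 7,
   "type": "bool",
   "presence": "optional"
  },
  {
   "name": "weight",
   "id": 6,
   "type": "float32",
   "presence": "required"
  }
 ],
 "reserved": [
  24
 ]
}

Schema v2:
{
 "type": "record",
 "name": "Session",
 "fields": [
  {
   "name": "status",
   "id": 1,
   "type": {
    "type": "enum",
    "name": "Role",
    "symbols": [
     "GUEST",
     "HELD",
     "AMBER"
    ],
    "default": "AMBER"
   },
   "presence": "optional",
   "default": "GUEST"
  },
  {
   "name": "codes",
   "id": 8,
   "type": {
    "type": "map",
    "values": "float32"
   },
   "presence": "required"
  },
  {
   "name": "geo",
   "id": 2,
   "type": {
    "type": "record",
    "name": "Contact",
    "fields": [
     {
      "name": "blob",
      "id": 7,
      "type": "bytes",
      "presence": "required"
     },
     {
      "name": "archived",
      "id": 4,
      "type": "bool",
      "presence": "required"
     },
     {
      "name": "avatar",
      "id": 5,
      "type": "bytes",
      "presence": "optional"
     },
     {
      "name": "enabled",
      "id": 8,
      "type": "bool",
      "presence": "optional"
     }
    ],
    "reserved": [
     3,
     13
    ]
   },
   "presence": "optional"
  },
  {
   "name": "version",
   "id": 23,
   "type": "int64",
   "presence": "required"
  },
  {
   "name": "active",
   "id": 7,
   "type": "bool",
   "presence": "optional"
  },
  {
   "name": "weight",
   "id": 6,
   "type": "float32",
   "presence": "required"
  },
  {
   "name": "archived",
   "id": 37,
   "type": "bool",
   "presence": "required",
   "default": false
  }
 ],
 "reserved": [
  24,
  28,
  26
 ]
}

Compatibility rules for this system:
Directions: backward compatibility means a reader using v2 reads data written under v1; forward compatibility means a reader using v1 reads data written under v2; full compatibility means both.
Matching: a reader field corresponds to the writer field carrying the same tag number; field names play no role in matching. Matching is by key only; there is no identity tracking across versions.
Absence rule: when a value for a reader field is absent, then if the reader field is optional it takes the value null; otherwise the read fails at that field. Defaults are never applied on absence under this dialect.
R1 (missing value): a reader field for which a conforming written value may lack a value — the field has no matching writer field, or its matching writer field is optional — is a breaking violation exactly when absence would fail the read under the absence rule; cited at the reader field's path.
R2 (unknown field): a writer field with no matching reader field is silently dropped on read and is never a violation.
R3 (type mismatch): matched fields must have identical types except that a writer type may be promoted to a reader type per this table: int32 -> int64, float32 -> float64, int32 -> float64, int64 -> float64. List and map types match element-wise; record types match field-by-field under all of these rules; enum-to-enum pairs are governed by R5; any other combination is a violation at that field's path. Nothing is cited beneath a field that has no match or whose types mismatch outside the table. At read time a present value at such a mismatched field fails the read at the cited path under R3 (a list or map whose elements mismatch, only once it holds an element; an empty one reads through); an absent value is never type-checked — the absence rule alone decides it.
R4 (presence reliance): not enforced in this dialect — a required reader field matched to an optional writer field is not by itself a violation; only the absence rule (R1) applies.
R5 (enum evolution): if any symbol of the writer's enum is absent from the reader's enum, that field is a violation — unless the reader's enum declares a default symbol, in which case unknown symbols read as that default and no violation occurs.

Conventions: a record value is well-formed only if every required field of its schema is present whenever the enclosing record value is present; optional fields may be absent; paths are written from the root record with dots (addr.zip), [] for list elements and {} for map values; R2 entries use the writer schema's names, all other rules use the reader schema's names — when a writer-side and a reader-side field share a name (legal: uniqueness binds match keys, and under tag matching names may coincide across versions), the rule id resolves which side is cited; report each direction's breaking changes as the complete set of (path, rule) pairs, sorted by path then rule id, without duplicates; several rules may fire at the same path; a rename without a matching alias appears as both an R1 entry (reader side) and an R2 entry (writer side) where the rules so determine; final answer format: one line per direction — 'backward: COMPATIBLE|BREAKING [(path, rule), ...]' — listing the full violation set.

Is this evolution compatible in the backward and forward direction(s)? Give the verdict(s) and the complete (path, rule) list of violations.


in Session below, arrows point writer -> reader
backward on Session — v2 reading data written by v1:
  status: Role -> Role, writer optional; from status
  codes: map<string, float32> -> map<string, float32>, writer required; from codes
  geo: Contact -> Contact, writer optional; from geo
  no writer field matches reader version
  active: bool -> bool, writer optional; from active
  weight: float32 -> float32, writer required; from weight
  no writer field matches reader archived
  writer version: unknown to reader
  geo.blob: bytes -> bytes, writer required; from geo.blob
  geo.archived: bool -> bool, writer optional; from geo.archived
  geo.avatar: bytes -> bytes, writer optional; from geo.avatar
  no writer field matches reader geo.enabled
  breaking: (archived, R1)
  breaking: (geo.archived, R1)
  breaking: (version, R1)
  => 3 violation(s): backward is BREAKING for Session
forward on Session — v1 reading data written by v2:
  status: Role -> Role, writer optional; from status
  codes: map<string, float32> -> map<string, float32>, writer required; from codes
  geo: Contact -> Contact, writer optional; from geo
  no writer field matches reader version
  active: bool -> bool, writer optional; from active
  weight: float32 -> float32, writer required; from weight
  writer version: unknown to reader
  writer archived: unknown to reader
  geo.blob: bytes -> bytes, writer required; from geo.blob
  geo.archived: bool -> bool, writer required; from geo.archived
  geo.avatar: bytes -> bytes, writer optional; from geo.avatar
  writer geo.enabled: unknown to reader
  breaking: (version, R1)
  => 1 violation(s): forward is BREAKING for Session

backward: BREAKING [(archived, R1), (geo.archived, R1), (version, R1)]; forward: BREAKING [(version, R1)]


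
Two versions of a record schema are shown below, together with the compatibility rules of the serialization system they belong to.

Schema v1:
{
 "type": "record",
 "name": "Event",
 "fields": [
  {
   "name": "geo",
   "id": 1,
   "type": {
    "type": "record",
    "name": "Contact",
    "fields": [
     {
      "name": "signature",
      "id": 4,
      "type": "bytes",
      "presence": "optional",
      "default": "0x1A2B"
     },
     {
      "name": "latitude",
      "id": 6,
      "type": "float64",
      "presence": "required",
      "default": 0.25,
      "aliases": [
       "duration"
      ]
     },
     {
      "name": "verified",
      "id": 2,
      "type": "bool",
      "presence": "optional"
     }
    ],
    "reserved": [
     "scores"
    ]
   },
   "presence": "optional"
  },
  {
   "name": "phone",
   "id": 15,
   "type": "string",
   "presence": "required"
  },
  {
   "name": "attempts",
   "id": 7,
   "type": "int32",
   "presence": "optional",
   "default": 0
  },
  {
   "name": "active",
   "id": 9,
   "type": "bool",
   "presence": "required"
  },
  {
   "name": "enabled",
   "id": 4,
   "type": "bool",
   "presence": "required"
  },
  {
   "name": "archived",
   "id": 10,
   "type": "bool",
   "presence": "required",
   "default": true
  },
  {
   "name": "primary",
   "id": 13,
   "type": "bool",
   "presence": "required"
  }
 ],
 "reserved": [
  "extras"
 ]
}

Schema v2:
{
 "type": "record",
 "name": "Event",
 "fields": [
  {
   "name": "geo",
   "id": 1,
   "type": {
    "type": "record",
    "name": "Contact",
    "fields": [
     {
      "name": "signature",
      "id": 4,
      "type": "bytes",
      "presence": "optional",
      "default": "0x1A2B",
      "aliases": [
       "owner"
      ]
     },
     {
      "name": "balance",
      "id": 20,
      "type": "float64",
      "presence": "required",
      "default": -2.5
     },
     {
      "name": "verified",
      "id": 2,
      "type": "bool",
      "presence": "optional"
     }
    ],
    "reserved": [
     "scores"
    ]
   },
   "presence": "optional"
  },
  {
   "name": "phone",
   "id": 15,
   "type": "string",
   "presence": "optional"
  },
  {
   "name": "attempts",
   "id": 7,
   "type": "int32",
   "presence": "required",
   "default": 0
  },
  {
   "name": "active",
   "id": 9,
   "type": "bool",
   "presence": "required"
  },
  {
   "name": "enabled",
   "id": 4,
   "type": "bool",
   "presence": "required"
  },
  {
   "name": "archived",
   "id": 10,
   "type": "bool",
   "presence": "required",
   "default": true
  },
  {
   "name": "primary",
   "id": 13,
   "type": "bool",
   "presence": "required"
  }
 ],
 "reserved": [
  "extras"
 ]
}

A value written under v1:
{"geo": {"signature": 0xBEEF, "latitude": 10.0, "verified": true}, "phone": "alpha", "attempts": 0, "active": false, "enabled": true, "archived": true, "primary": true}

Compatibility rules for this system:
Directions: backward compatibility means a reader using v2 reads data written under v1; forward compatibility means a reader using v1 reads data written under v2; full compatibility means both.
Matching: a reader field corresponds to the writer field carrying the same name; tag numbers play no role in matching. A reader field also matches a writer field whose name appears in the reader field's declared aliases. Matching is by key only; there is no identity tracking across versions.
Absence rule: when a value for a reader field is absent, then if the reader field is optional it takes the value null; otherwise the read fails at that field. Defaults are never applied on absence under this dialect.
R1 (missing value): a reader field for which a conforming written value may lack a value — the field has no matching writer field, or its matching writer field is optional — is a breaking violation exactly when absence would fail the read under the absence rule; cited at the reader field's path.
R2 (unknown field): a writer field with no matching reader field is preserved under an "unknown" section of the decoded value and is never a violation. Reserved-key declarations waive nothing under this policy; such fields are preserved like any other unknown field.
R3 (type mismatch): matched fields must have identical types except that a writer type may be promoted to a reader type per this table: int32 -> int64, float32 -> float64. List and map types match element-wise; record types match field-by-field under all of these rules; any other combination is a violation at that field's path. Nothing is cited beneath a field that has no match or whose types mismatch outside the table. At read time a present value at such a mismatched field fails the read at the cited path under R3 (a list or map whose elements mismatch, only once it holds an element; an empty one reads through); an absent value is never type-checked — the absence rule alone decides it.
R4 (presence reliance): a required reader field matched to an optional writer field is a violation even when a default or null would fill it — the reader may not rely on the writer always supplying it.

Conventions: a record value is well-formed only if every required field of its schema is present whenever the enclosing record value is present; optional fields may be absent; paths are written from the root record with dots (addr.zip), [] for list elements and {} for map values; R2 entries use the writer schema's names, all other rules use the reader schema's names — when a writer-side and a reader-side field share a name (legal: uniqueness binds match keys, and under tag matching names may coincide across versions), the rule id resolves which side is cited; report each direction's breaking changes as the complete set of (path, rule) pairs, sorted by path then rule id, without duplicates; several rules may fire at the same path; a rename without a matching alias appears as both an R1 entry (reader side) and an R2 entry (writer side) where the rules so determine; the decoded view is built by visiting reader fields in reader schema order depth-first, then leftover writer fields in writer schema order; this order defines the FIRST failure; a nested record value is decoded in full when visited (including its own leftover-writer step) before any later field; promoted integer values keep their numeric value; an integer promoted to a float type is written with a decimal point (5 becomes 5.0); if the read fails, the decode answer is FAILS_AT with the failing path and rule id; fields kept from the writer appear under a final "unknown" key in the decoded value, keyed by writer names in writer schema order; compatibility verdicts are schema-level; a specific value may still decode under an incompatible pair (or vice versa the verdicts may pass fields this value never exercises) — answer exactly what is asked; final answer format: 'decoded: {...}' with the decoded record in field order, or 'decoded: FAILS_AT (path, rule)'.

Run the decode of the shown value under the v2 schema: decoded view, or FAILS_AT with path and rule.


each type pair in Event: writer, then reader
decode (reader v2):
  geo.signature := 0xBEEF
  read fails at geo.balance under R1 (no fill)
  => FAILS_AT (geo.balance, R1)
checking off the Event differences that do not matter here:
  removed field latitude from record Contact -> affects the rule determinations only; this particular Event value decodes identically
  field phone in record Event: required changed to optional -> affects the rule determinations only; this particular Event value decodes identically
  field attempts in record Event: optional changed to required -> affects the rule determinations only; this particular Event value decodes identically

decoded: FAILS_AT (geo.balance, R1)


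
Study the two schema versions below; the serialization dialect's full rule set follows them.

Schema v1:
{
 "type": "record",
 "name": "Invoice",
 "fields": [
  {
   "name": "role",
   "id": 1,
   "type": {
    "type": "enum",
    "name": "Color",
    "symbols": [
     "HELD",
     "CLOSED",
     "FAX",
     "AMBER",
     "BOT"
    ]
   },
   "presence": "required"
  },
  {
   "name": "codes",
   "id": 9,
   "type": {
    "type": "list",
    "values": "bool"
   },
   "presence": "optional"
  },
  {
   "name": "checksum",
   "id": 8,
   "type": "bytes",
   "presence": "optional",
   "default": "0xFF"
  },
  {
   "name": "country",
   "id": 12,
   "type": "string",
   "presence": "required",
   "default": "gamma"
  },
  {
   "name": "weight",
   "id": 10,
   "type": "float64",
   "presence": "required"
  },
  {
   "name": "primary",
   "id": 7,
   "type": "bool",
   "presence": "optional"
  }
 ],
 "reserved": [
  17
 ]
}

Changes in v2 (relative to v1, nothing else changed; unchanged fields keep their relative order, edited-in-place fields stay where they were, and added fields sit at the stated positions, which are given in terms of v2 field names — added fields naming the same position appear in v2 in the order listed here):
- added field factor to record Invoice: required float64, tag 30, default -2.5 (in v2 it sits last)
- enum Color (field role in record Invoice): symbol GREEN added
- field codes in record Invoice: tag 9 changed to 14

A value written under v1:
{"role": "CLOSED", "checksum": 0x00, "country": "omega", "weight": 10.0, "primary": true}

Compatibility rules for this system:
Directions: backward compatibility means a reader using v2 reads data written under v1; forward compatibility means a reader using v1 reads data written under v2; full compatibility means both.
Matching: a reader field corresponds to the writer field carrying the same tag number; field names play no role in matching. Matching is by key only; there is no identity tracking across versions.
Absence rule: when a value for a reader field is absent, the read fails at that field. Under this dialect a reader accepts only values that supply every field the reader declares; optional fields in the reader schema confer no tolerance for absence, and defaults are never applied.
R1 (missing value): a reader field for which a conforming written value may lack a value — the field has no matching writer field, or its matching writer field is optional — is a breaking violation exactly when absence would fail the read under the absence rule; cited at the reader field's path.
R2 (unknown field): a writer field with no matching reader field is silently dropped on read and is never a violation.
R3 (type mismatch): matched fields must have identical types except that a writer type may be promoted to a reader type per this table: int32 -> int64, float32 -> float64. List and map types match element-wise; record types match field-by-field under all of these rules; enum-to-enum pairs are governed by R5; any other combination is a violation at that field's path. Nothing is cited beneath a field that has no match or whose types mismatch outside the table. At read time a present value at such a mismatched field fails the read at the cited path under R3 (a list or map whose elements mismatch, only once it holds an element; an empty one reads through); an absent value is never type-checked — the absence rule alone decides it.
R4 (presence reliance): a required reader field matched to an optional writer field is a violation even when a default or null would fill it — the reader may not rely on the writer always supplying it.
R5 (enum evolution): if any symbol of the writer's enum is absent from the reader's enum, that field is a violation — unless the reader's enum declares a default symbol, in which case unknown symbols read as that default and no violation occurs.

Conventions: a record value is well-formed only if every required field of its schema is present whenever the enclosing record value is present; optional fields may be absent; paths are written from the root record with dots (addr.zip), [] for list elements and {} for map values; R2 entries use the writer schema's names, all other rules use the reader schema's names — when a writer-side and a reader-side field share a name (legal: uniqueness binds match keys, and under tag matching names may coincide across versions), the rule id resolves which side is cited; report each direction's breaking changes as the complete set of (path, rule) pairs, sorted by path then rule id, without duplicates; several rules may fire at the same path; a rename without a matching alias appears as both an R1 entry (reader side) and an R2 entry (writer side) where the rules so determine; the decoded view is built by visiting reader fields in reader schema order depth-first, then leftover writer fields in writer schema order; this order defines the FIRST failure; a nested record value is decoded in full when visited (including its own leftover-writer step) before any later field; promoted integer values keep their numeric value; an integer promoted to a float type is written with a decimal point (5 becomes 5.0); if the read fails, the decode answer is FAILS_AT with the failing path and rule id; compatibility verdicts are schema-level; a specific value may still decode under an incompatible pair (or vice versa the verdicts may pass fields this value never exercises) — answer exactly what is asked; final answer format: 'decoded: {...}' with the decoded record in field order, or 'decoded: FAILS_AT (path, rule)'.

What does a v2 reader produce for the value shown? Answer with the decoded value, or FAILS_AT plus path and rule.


arrows below run writer -> reader for Invoice
migrating the Invoice value to v2:
  role := "CLOSED"
  read fails at codes under R1 (no fill)
  => FAILS_AT (codes, R1)
diffs on Invoice not affecting the asked answer:
  added field factor to record Invoice: required float64, tag 30, default -2.5 (in v2 it sits last) -> matters for Invoice compatibility verdicts, not for this value's decode
  enum Color (field role in record Invoice): symbol GREEN added -> matters for Invoice compatibility verdicts, not for this value's decode

decoded: FAILS_AT (codes, R1)


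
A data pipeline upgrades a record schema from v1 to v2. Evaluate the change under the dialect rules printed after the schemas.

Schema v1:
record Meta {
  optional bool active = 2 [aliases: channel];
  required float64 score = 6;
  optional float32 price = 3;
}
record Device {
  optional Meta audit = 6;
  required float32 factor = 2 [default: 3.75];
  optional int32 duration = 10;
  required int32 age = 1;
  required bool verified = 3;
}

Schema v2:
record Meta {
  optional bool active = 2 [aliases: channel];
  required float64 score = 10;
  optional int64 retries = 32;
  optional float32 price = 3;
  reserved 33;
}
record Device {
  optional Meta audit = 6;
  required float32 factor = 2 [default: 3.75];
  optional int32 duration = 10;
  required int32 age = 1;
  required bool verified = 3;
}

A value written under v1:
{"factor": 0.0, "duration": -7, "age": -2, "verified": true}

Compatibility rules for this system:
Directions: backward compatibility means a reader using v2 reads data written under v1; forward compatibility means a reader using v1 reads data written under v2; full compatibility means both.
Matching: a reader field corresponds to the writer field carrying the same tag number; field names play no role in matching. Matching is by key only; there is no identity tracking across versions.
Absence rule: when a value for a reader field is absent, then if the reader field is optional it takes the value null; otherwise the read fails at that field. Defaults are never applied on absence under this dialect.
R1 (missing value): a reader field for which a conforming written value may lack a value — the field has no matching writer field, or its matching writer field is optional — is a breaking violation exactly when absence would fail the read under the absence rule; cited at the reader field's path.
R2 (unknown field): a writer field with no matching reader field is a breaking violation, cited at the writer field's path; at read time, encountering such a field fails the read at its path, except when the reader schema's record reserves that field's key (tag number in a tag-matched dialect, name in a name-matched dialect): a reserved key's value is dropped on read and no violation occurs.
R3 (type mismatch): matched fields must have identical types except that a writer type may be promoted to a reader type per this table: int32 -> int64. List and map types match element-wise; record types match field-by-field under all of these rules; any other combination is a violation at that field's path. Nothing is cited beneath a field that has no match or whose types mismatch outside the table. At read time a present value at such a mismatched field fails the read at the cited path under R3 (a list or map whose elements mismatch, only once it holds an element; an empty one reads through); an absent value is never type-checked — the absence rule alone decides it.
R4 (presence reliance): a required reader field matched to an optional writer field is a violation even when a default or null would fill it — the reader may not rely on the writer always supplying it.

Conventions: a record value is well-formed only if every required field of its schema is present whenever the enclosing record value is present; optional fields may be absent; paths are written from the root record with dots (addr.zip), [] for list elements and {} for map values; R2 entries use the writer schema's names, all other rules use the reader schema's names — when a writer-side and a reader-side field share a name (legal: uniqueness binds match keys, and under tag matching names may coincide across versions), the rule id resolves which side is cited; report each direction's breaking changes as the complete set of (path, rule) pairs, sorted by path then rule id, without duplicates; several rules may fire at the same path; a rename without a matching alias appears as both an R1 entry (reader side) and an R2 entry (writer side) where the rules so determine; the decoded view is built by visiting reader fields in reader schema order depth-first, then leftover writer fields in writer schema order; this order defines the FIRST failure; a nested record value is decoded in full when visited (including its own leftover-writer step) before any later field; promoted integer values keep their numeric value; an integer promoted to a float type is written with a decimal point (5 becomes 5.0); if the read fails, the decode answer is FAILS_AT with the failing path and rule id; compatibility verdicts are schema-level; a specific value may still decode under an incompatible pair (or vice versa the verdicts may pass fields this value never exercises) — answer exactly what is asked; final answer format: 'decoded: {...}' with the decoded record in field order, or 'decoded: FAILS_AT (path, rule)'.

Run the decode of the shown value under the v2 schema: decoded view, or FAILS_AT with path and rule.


the writer's type comes first in each Device pair
migrating the Device value to v2:
  audit := null (not supplied -> null)
  factor := 0.0
  duration := -7
  age := -2
  verified := true
  => decoded: {"audit": null, "factor": 0.0, "duration": -7, "age": -2, "verified": true}
diffs on Device not affecting the asked answer:
  added field retries to record Meta: optional int64, tag 32 (in v2 it sits immediately before price) -> a verdict-level change on Device — the shown value reads the same
  field score in record Meta: tag 6 changed to 10 -> a verdict-level change on Device — the shown value reads the same

decoded: {"audit": null, "factor": 0.0, "duration": -7, "age": -2, "verified": true}


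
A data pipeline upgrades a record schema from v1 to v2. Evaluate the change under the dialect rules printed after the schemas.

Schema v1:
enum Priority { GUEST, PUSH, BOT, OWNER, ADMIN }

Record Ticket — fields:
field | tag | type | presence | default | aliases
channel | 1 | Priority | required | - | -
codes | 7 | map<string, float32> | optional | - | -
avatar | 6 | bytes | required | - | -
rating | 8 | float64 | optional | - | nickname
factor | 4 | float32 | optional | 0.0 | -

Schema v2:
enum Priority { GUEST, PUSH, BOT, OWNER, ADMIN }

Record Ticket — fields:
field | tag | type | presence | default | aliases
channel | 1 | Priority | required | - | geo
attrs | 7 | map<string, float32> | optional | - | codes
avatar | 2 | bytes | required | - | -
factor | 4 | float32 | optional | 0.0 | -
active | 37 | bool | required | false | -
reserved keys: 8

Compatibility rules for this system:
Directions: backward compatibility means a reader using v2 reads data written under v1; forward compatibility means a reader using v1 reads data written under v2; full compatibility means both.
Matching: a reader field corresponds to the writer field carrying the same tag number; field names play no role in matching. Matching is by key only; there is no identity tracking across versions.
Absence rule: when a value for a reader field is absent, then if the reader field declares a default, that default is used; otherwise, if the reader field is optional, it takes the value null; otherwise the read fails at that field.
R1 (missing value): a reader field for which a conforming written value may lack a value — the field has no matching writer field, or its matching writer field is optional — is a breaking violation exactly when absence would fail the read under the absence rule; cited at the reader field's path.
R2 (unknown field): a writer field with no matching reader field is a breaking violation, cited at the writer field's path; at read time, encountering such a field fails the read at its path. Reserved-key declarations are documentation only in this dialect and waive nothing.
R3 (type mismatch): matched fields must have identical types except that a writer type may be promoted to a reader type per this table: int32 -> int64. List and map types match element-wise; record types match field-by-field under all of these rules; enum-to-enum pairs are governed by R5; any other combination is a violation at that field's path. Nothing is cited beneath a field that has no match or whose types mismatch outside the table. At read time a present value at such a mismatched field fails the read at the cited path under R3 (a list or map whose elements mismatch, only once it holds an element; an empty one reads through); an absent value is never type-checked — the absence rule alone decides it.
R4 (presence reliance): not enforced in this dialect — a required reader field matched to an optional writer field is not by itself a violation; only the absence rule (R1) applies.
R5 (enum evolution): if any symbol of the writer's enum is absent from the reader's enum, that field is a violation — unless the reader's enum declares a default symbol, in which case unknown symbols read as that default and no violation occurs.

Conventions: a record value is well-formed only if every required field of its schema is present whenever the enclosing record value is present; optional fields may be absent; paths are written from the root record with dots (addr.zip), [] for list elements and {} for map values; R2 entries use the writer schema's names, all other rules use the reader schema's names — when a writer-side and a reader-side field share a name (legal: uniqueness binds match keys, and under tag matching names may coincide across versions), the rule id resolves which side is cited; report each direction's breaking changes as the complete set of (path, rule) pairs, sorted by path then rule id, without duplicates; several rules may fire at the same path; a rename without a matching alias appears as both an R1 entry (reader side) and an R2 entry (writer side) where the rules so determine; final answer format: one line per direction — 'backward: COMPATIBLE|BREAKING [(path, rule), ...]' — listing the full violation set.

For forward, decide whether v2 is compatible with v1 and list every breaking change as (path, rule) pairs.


forward: BREAKING [(active, R2), (avatar, R1), (avatar, R2)]

the writer's type comes first in each Ticket pair
forward pass over Ticket, reader schema v1, writer schema v2:
  channel: paired with writer channel (Priority -> Priority; writer required)
  codes: paired with writer attrs (map<string, float32> -> map<string, float32>; writer optional)
  avatar: no writer match
  rating: no writer match
  factor: paired with writer factor (float32 -> float32; writer optional)
  leftover writer field: avatar
  leftover writer field: active
  R2 fires at active
  R1 fires at avatar
  R2 fires at avatar
  forward on Ticket therefore BREAKING (3)
the other Ticket changes do not affect what is asked:
  renamed field codes to attrs in record Ticket (alias codes declared on the renamed field) -> inert for the asked Ticket verdict: nothing fires
  removed field rating from record Ticket (its key 8 joins the reserved list) -> affects backward compatibility only, which is not asked


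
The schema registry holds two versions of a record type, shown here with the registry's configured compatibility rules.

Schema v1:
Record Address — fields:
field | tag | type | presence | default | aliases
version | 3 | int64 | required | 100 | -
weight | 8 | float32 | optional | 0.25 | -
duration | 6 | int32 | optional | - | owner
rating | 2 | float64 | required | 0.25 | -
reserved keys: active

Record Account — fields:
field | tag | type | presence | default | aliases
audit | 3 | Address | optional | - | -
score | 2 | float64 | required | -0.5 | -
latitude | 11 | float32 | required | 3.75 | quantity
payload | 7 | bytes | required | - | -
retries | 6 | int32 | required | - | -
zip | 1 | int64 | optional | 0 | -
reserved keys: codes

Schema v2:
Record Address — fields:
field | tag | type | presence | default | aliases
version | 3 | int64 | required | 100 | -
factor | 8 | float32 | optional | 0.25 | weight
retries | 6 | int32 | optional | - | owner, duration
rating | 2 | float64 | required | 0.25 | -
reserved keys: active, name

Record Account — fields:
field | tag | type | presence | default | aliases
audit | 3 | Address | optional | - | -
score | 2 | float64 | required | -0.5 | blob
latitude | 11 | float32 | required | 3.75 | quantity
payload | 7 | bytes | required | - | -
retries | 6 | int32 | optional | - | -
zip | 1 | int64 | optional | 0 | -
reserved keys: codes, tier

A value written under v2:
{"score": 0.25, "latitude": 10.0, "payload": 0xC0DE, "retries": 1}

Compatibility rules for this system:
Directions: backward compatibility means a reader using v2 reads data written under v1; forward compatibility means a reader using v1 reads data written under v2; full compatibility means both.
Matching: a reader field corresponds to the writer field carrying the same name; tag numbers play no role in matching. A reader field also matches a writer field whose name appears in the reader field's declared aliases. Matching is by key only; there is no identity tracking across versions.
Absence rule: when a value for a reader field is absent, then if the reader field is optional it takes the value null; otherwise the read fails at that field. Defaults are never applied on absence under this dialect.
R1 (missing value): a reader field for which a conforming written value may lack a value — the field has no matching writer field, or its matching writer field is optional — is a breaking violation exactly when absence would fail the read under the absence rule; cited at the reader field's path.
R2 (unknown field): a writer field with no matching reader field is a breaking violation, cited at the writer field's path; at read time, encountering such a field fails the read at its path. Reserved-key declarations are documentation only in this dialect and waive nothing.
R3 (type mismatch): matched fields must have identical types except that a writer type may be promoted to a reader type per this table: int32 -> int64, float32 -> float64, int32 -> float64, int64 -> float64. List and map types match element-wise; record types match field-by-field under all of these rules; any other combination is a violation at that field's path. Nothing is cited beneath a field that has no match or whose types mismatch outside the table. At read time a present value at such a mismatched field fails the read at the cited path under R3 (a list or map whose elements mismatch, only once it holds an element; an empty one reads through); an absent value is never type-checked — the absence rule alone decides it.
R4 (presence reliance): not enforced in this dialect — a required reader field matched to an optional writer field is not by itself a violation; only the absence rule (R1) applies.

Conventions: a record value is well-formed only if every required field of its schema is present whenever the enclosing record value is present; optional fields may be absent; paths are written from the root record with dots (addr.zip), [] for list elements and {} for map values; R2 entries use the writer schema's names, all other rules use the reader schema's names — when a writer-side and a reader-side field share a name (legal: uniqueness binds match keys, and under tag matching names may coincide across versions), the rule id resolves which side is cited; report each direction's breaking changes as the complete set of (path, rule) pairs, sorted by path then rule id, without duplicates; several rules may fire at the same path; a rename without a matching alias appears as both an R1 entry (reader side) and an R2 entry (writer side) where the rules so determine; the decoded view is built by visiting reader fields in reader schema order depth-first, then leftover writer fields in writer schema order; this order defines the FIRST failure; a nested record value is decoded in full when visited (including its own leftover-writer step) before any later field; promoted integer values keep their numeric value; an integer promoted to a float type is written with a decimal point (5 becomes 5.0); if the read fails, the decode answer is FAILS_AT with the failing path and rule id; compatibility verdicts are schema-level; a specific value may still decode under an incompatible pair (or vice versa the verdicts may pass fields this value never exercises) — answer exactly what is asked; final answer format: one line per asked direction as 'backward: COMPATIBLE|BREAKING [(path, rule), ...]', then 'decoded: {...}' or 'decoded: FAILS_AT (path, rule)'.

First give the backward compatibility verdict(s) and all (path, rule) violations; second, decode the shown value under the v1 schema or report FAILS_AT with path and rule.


in Account below, arrows point writer -> reader
backward pass over Account, reader schema v2, writer schema v1:
  writer optional, Address -> Address: reader audit maps from writer audit
  writer required, float64 -> float64: reader score maps from writer score
  writer required, float32 -> float32: reader latitude maps from writer latitude
  writer required, bytes -> bytes: reader payload maps from writer payload
  writer required, int32 -> int32: reader retries maps from writer retries
  writer optional, int64 -> int64: reader zip maps from writer zip
  writer required, int64 -> int64: reader audit.version maps from writer audit.version
  writer optional, float32 -> float32: reader audit.factor maps from writer audit.weight
  writer optional, int32 -> int32: reader audit.retries maps from writer audit.duration
  writer required, float64 -> float64: reader audit.rating maps from writer audit.rating
  nothing fires on Account: backward is COMPATIBLE
migrating the Account value to v1:
  audit := null (absent, optional -> null)
  score := 0.25
  latitude := 10.0
  payload := 0xC0DE
  retries := 1
  zip := null (absent, optional -> null)
  => decoded: {"audit": null, "score": 0.25, "latitude": 10.0, "payload": 0xC0DE, "retries": 1, "zip": null}
ruling out the remaining Account differences:
  renamed field duration to retries in record Address (alias duration declared on the renamed field) -> matters only for Account's forward compatibility — outside the asked direction
  renamed field weight to factor in record Address (alias weight declared on the renamed field) -> matters only for Account's forward compatibility — outside the asked direction
  field retries in record Account: required changed to optional -> matters only for Account's forward compatibility — outside the asked direction

backward: COMPATIBLE []; decoded: {"audit": null, "score": 0.25, "latitude": 10.0, "payload": 0xC0DE, "retries": 1, "zip": null}
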